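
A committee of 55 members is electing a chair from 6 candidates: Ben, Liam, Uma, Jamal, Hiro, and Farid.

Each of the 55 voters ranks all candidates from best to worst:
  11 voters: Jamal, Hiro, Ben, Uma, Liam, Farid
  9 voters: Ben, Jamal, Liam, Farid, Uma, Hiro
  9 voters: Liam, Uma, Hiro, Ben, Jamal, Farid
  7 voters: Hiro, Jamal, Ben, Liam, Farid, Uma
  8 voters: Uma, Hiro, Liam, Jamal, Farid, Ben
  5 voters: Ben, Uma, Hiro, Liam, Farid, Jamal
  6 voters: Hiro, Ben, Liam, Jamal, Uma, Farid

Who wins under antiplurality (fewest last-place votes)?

Liam

Last-place votes: Ben 8, Liam 0, Uma 7, Jamal 5, Hiro 9, Farid 26.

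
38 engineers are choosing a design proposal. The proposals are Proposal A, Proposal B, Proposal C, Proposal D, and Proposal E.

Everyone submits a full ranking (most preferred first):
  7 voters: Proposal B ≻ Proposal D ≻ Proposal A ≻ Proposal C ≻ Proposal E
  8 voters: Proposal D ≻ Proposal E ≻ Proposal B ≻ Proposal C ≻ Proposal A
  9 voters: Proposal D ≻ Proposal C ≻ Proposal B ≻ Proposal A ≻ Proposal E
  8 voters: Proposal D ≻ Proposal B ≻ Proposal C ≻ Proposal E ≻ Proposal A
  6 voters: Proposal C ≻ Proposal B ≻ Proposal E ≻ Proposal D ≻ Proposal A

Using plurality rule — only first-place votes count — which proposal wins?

First-place votes: Proposal A 0, Proposal B 7, Proposal C 6, Proposal D 25, Proposal E 0.

Proposal D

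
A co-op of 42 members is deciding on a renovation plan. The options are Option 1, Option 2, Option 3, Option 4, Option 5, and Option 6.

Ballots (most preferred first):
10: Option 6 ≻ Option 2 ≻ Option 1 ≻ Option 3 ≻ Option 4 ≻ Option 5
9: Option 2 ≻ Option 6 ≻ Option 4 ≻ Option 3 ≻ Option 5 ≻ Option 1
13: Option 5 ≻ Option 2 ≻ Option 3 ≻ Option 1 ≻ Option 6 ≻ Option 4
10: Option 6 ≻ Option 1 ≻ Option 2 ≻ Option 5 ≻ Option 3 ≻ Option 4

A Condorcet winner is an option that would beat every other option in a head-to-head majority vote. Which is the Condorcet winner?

Option 2 vs Option 1: 32–10
Option 2 vs Option 3: 42–0
Option 2 vs Option 4: 42–0
Option 2 vs Option 5: 29–13
Option 2 vs Option 6: 22–20
Option 2 beats every other option.

Option 2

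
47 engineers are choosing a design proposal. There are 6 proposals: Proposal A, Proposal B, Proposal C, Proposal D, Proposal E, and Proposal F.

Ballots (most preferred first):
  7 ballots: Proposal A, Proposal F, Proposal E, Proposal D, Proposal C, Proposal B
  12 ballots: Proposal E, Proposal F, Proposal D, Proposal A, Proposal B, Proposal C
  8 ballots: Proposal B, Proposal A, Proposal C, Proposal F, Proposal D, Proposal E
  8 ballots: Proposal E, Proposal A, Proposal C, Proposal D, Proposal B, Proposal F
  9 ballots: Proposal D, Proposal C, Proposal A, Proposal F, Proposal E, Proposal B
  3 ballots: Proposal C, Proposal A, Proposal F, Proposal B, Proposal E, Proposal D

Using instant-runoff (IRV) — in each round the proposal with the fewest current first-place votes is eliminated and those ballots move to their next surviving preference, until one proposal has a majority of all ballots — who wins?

Round 1: Proposal A 7, Proposal B 8, Proposal C 3, Proposal D 9, Proposal E 20, Proposal F 0. Proposal F eliminated.
Round 2: Proposal A 7, Proposal B 8, Proposal C 3, Proposal D 9, Proposal E 20. Proposal C eliminated.
Round 3: Proposal A 10, Proposal B 8, Proposal D 9, Proposal E 20. Proposal B eliminated.
Round 4: Proposal A 18, Proposal D 9, Proposal E 20. Proposal D eliminated.
Round 5: Proposal A 27, Proposal E 20. Proposal A has a majority (≥24).

Proposal A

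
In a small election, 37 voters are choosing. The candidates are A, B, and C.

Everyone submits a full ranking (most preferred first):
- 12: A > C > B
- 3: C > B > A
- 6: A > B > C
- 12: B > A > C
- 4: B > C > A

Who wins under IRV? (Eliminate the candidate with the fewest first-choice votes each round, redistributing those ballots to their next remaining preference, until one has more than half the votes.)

Round 1: A 18, B 16, C 3. C eliminated.
Round 2: A 18, B 19. B has a majority (≥19).

B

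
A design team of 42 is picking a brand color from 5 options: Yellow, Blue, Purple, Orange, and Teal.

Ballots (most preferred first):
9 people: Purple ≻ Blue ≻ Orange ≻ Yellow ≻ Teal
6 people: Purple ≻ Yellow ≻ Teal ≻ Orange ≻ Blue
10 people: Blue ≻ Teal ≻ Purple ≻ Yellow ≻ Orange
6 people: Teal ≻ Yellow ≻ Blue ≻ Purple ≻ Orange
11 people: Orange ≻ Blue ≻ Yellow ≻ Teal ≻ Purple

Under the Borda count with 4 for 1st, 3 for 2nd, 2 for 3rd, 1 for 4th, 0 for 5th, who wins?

Blue

Yellow: 9×1 + 6×3 + 10×1 + 6×3 + 11×2 = 77
Blue: 9×3 + 6×0 + 10×4 + 6×2 + 11×3 = 112
Purple: 9×4 + 6×4 + 10×2 + 6×1 + 11×0 = 86
Orange: 9×2 + 6×1 + 10×0 + 6×0 + 11×4 = 68
Teal: 9×0 + 6×2 + 10×3 + 6×4 + 11×1 = 77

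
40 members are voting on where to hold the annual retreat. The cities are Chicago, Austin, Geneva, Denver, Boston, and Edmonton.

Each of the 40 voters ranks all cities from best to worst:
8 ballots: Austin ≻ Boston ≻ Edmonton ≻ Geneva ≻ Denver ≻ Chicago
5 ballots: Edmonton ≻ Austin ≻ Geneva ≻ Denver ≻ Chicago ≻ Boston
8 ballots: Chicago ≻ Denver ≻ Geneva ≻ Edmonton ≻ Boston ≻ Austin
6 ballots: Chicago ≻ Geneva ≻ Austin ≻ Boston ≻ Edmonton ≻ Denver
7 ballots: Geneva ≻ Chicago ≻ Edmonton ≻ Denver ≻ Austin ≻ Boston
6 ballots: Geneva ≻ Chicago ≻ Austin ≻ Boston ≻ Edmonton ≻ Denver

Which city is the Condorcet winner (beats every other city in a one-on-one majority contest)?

Geneva vs Chicago: 26–14
Geneva vs Austin: 27–13
Geneva vs Denver: 32–8
Geneva vs Boston: 32–8
Geneva vs Edmonton: 27–13
Geneva beats every other city.

Geneva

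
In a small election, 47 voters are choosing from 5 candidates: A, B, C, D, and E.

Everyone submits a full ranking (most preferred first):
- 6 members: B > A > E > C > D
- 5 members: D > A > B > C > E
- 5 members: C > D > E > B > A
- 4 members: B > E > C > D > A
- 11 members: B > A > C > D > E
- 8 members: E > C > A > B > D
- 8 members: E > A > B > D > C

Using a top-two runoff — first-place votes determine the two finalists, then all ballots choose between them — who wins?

B

Round 1 first-place votes: A 0, B 21, C 5, D 5, E 16. B and E advance.
Runoff: B is ranked above E on 26 ballots, E above B on 21.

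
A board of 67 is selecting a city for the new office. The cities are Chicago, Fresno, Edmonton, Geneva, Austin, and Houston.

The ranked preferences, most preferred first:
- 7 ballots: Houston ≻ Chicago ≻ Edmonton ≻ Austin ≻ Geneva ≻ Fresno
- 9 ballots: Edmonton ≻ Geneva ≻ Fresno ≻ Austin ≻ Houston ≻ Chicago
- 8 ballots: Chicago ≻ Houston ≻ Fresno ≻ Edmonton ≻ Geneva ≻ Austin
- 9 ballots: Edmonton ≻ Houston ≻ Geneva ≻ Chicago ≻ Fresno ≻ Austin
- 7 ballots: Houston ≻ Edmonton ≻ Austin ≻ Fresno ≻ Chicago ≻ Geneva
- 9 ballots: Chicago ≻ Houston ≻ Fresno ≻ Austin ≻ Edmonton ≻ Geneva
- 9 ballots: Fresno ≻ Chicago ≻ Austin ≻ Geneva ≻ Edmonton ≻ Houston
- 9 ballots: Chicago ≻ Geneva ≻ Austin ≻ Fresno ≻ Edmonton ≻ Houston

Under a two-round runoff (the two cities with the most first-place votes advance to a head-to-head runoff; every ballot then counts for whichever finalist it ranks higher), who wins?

Round 1 first-place votes: Chicago 26, Fresno 9, Edmonton 18, Geneva 0, Austin 0, Houston 14. Chicago and Edmonton advance.
Runoff: Chicago is ranked above Edmonton on 42 ballots, Edmonton above Chicago on 25.

Chicago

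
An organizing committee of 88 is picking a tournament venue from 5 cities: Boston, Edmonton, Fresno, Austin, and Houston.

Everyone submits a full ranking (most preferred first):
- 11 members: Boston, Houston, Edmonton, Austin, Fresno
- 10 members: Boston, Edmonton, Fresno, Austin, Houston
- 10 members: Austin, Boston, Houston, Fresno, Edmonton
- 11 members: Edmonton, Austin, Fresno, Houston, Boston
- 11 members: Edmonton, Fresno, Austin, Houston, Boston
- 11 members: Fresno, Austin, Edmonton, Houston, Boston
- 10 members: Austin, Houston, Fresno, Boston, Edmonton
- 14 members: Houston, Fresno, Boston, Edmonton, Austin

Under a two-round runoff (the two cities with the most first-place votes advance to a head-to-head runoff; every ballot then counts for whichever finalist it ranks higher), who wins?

Round 1 first-place votes: Boston 21, Edmonton 22, Fresno 11, Austin 20, Houston 14. Edmonton and Boston advance.
Runoff: Edmonton is ranked above Boston on 33 ballots, Boston above Edmonton on 55.

Boston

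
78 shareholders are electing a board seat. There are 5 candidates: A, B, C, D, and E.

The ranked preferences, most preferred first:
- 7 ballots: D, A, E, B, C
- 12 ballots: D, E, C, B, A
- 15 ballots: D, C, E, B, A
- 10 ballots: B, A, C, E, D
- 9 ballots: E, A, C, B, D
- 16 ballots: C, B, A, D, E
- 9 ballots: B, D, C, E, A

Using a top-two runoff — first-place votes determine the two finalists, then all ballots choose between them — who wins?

Round 1 first-place votes: A 0, B 19, C 16, D 34, E 9. D and B advance.
Runoff: D is ranked above B on 34 ballots, B above D on 44.

B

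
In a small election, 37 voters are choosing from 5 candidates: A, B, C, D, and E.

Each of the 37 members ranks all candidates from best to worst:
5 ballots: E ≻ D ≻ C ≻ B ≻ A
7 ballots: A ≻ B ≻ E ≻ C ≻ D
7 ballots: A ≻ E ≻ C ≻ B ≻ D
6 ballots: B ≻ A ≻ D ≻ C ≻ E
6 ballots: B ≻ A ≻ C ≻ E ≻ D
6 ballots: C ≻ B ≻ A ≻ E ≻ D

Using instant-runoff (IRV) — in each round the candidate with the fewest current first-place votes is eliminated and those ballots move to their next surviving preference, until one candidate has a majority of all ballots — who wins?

Round 1: A 14, B 12, C 6, D 0, E 5. D eliminated.
Round 2: A 14, B 12, C 6, E 5. E eliminated.
Round 3: A 14, B 12, C 11. C eliminated.
Round 4: A 14, B 23. B has a majority (≥19).

B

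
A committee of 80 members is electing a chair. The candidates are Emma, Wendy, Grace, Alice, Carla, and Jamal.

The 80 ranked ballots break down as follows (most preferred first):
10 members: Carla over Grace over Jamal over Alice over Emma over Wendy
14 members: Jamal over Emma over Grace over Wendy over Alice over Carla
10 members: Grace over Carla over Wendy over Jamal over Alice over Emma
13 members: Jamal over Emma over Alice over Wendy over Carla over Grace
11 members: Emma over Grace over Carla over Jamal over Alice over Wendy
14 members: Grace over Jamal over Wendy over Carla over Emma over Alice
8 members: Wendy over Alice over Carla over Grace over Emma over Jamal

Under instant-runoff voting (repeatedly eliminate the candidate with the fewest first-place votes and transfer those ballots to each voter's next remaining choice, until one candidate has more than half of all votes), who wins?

Round 1: Emma 11, Wendy 8, Grace 24, Alice 0, Carla 10, Jamal 27. Alice eliminated.
Round 2: Emma 11, Wendy 8, Grace 24, Carla 10, Jamal 27. Wendy eliminated.
Round 3: Emma 11, Grace 24, Carla 18, Jamal 27. Emma eliminated.
Round 4: Grace 35, Carla 18, Jamal 27. Carla eliminated.
Round 5: Grace 53, Jamal 27. Grace has a majority (≥41).

Grace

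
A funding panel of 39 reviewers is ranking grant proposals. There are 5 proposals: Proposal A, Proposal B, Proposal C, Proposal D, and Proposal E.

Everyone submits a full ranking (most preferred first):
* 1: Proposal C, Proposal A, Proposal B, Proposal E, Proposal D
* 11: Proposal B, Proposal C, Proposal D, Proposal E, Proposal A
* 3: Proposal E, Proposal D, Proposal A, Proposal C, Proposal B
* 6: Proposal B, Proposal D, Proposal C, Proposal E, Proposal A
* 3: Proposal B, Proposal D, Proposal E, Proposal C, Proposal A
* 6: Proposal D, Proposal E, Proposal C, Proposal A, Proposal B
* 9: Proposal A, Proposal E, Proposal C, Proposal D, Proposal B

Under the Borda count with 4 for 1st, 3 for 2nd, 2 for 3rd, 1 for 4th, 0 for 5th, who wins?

Proposal D

Proposal A: 1×3 + 11×0 + 3×2 + 6×0 + 3×0 + 6×1 + 9×4 = 51
Proposal B: 1×2 + 11×4 + 3×0 + 6×4 + 3×4 + 6×0 + 9×0 = 82
Proposal C: 1×4 + 11×3 + 3×1 + 6×2 + 3×1 + 6×2 + 9×2 = 85
Proposal D: 1×0 + 11×2 + 3×3 + 6×3 + 3×3 + 6×4 + 9×1 = 91
Proposal E: 1×1 + 11×1 + 3×4 + 6×1 + 3×2 + 6×3 + 9×3 = 81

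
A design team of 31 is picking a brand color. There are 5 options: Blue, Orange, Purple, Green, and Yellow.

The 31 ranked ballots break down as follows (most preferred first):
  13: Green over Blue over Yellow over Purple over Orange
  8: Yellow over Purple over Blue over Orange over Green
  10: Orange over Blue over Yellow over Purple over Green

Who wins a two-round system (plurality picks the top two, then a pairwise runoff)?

Round 1 first-place votes: Blue 0, Orange 10, Purple 0, Green 13, Yellow 8. Green and Orange advance.
Runoff: Green is ranked above Orange on 13 ballots, Orange above Green on 18.

Orange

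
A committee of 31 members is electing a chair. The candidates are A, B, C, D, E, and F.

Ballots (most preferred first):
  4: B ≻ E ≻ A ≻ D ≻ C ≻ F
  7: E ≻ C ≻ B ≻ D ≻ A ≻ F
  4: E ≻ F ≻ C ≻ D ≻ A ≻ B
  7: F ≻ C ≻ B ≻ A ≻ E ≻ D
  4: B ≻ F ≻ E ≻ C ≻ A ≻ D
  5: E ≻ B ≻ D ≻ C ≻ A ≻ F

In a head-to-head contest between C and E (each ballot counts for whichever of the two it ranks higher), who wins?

C is ranked above E on 7 ballots; E above C on 24.

E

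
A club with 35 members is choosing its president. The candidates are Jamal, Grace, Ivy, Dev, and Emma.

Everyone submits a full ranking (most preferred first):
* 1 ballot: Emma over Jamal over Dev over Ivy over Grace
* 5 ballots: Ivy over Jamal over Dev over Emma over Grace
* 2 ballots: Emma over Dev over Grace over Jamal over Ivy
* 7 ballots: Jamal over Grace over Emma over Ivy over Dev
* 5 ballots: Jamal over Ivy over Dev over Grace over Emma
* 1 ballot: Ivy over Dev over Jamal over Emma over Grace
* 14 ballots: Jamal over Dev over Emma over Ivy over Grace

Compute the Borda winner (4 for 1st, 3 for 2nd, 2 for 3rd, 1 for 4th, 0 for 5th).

Jamal

Jamal: 1×3 + 5×3 + 2×1 + 7×4 + 5×4 + 1×2 + 14×4 = 126
Grace: 1×0 + 5×0 + 2×2 + 7×3 + 5×1 + 1×0 + 14×0 = 30
Ivy: 1×1 + 5×4 + 2×0 + 7×1 + 5×3 + 1×4 + 14×1 = 61
Dev: 1×2 + 5×2 + 2×3 + 7×0 + 5×2 + 1×3 + 14×3 = 73
Emma: 1×4 + 5×1 + 2×4 + 7×2 + 5×0 + 1×1 + 14×2 = 60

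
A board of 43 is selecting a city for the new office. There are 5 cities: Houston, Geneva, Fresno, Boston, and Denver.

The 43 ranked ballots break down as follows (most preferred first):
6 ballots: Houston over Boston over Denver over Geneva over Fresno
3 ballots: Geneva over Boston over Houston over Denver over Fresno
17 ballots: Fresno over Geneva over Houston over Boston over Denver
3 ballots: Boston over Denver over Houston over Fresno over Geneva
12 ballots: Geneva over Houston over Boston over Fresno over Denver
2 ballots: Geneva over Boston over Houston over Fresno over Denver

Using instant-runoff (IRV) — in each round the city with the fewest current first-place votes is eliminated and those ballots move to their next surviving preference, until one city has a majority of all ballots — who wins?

Geneva

Round 1: Houston 6, Geneva 17, Fresno 17, Boston 3, Denver 0. Denver eliminated.
Round 2: Houston 6, Geneva 17, Fresno 17, Boston 3. Boston eliminated.
Round 3: Houston 9, Geneva 17, Fresno 17. Houston eliminated.
Round 4: Geneva 23, Fresno 20. Geneva has a majority (≥22).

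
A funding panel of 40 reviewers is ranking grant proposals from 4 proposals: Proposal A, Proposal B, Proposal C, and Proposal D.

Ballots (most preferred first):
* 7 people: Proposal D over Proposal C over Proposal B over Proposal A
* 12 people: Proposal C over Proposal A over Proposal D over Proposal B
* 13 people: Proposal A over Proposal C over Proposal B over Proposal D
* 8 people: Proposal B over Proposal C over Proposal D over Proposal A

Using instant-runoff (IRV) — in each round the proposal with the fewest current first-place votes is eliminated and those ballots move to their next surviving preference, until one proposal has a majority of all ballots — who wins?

Round 1: Proposal A 13, Proposal B 8, Proposal C 12, Proposal D 7. Proposal D eliminated.
Round 2: Proposal A 13, Proposal B 8, Proposal C 19. Proposal B eliminated.
Round 3: Proposal A 13, Proposal C 27. Proposal C has a majority (≥21).

Proposal C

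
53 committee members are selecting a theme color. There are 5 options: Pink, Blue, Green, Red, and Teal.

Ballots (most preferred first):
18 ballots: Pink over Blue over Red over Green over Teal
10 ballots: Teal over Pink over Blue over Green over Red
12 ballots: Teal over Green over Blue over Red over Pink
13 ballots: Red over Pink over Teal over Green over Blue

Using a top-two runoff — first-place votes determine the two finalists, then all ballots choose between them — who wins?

Round 1 first-place votes: Pink 18, Blue 0, Green 0, Red 13, Teal 22. Teal and Pink advance.
Runoff: Teal is ranked above Pink on 22 ballots, Pink above Teal on 31.

Pink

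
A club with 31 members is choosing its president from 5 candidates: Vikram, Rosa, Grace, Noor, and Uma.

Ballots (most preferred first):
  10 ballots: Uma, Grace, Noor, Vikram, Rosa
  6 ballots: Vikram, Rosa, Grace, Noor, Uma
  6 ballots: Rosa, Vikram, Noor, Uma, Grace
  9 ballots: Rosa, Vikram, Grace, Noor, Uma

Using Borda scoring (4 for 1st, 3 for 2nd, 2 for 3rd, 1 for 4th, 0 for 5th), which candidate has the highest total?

Vikram

Vikram: 10×1 + 6×4 + 6×3 + 9×3 = 79
Rosa: 10×0 + 6×3 + 6×4 + 9×4 = 78
Grace: 10×3 + 6×2 + 6×0 + 9×2 = 60
Noor: 10×2 + 6×1 + 6×2 + 9×1 = 47
Uma: 10×4 + 6×0 + 6×1 + 9×0 = 46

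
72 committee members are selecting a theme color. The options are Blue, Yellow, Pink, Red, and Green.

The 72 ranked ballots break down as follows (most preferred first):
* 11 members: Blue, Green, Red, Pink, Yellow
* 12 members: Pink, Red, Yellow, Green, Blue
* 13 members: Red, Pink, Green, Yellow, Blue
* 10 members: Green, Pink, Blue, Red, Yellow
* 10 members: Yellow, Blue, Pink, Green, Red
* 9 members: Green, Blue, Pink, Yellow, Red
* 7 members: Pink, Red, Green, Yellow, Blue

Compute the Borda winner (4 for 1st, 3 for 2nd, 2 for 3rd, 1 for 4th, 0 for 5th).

Pink

Blue: 11×4 + 12×0 + 13×0 + 10×2 + 10×3 + 9×3 + 7×0 = 121
Yellow: 11×0 + 12×2 + 13×1 + 10×0 + 10×4 + 9×1 + 7×1 = 93
Pink: 11×1 + 12×4 + 13×3 + 10×3 + 10×2 + 9×2 + 7×4 = 194
Red: 11×2 + 12×3 + 13×4 + 10×1 + 10×0 + 9×0 + 7×3 = 141
Green: 11×3 + 12×1 + 13×2 + 10×4 + 10×1 + 9×4 + 7×2 = 171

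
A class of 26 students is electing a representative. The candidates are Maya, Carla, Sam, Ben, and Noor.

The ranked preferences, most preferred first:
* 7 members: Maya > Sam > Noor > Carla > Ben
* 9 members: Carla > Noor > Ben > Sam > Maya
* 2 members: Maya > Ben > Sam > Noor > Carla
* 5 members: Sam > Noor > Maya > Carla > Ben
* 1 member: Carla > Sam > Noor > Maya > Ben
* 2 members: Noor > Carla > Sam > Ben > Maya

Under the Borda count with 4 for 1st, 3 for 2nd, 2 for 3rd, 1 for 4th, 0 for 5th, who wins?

Noor

Maya: 7×4 + 9×0 + 2×4 + 5×2 + 1×1 + 2×0 = 47
Carla: 7×1 + 9×4 + 2×0 + 5×1 + 1×4 + 2×3 = 58
Sam: 7×3 + 9×1 + 2×2 + 5×4 + 1×3 + 2×2 = 61
Ben: 7×0 + 9×2 + 2×3 + 5×0 + 1×0 + 2×1 = 26
Noor: 7×2 + 9×3 + 2×1 + 5×3 + 1×2 + 2×4 = 68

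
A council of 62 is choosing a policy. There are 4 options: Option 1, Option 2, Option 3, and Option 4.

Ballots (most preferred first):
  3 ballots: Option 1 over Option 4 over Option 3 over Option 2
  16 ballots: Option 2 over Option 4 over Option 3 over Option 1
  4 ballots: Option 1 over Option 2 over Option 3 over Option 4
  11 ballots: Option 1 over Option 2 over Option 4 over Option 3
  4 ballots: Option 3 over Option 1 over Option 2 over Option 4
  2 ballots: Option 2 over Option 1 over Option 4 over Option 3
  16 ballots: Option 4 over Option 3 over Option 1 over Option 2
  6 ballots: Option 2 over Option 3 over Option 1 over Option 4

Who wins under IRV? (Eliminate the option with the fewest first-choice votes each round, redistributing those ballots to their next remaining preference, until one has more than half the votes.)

Round 1: Option 1 18, Option 2 24, Option 3 4, Option 4 16. Option 3 eliminated.
Round 2: Option 1 22, Option 2 24, Option 4 16. Option 4 eliminated.
Round 3: Option 1 38, Option 2 24. Option 1 has a majority (≥32).

Option 1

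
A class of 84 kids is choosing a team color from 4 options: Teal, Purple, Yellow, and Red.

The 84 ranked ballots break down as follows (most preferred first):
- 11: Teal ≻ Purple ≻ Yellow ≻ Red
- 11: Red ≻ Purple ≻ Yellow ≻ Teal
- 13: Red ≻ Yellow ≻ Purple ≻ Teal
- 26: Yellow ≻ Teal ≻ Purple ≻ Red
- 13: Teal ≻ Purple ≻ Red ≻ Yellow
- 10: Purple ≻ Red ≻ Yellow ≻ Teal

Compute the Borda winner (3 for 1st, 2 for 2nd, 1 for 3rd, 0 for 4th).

Teal: 11×3 + 11×0 + 13×0 + 26×2 + 13×3 + 10×0 = 124
Purple: 11×2 + 11×2 + 13×1 + 26×1 + 13×2 + 10×3 = 139
Yellow: 11×1 + 11×1 + 13×2 + 26×3 + 13×0 + 10×1 = 136
Red: 11×0 + 11×3 + 13×3 + 26×0 + 13×1 + 10×2 = 105

Purple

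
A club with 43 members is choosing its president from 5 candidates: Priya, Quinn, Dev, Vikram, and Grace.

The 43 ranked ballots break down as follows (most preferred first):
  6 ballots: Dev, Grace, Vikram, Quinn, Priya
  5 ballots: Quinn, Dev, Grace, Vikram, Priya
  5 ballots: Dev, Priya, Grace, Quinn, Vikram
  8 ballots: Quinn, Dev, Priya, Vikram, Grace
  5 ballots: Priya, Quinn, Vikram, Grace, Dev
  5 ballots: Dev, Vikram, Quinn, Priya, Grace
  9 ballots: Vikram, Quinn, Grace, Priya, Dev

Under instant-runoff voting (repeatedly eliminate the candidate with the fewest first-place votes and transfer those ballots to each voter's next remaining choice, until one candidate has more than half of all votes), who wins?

Quinn

Round 1: Priya 5, Quinn 13, Dev 16, Vikram 9, Grace 0. Grace eliminated.
Round 2: Priya 5, Quinn 13, Dev 16, Vikram 9. Priya eliminated.
Round 3: Quinn 18, Dev 16, Vikram 9. Vikram eliminated.
Round 4: Quinn 27, Dev 16. Quinn has a majority (≥22).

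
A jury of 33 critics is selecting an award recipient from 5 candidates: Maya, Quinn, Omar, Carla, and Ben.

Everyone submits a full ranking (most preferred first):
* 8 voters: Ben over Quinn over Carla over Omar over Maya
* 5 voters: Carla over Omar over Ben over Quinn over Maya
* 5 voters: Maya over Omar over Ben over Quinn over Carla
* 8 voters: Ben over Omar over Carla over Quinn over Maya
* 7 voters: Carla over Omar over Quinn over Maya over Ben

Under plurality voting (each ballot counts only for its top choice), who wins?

First-place votes: Maya 5, Quinn 0, Omar 0, Carla 12, Ben 16.

Ben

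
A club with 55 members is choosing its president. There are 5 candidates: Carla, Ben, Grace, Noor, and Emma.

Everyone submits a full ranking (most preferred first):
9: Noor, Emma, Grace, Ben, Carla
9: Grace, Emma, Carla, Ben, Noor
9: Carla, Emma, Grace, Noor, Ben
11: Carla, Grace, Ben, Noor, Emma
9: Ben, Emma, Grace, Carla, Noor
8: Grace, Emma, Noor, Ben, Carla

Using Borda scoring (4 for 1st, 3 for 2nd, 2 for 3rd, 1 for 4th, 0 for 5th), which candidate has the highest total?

Carla: 9×0 + 9×2 + 9×4 + 11×4 + 9×1 + 8×0 = 107
Ben: 9×1 + 9×1 + 9×0 + 11×2 + 9×4 + 8×1 = 84
Grace: 9×2 + 9×4 + 9×2 + 11×3 + 9×2 + 8×4 = 155
Noor: 9×4 + 9×0 + 9×1 + 11×1 + 9×0 + 8×2 = 72
Emma: 9×3 + 9×3 + 9×3 + 11×0 + 9×3 + 8×3 = 132

Grace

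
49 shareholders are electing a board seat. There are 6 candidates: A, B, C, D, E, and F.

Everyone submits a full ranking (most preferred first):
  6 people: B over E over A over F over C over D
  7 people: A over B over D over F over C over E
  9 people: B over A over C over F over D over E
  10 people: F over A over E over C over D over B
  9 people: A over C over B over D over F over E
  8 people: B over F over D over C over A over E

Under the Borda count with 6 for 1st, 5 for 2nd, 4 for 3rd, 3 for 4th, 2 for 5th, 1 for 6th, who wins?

A: 6×4 + 7×6 + 9×5 + 10×5 + 9×6 + 8×2 = 231
B: 6×6 + 7×5 + 9×6 + 10×1 + 9×4 + 8×6 = 219
C: 6×2 + 7×2 + 9×4 + 10×3 + 9×5 + 8×3 = 161
D: 6×1 + 7×4 + 9×2 + 10×2 + 9×3 + 8×4 = 131
E: 6×5 + 7×1 + 9×1 + 10×4 + 9×1 + 8×1 = 103
F: 6×3 + 7×3 + 9×3 + 10×6 + 9×2 + 8×5 = 184

A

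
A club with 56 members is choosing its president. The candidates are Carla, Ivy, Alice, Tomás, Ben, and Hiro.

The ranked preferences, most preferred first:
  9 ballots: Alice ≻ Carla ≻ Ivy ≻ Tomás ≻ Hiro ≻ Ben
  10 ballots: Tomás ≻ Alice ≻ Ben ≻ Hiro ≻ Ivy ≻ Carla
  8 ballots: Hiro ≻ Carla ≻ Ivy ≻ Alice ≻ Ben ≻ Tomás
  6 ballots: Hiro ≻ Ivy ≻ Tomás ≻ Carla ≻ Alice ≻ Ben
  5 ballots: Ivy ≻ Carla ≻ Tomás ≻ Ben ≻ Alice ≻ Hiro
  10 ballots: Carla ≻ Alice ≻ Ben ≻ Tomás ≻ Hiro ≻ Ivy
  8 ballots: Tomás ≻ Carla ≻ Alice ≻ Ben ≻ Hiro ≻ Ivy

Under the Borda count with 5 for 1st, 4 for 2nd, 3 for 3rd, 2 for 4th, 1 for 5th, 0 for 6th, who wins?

Carla

Carla: 9×4 + 10×0 + 8×4 + 6×2 + 5×4 + 10×5 + 8×4 = 182
Ivy: 9×3 + 10×1 + 8×3 + 6×4 + 5×5 + 10×0 + 8×0 = 110
Alice: 9×5 + 10×4 + 8×2 + 6×1 + 5×1 + 10×4 + 8×3 = 176
Tomás: 9×2 + 10×5 + 8×0 + 6×3 + 5×3 + 10×2 + 8×5 = 161
Ben: 9×0 + 10×3 + 8×1 + 6×0 + 5×2 + 10×3 + 8×2 = 94
Hiro: 9×1 + 10×2 + 8×5 + 6×5 + 5×0 + 10×1 + 8×1 = 117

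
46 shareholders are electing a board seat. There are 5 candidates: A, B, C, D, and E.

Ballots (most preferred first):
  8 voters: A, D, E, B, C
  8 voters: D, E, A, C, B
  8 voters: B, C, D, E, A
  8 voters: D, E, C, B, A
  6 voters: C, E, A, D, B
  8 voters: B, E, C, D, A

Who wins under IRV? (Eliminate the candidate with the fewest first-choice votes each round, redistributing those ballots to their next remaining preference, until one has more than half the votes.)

Round 1: A 8, B 16, C 6, D 16, E 0. E eliminated.
Round 2: A 8, B 16, C 6, D 16. C eliminated.
Round 3: A 14, B 16, D 16. A eliminated.
Round 4: B 16, D 30. D has a majority (≥24).

D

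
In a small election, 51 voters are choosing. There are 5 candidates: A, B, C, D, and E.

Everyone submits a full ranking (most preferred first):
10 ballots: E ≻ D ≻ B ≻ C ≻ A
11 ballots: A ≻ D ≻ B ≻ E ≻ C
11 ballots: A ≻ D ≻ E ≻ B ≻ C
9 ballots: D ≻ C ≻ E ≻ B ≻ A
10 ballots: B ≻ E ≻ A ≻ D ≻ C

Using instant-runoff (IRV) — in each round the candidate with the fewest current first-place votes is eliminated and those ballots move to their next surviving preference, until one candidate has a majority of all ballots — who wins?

E

Round 1: A 22, B 10, C 0, D 9, E 10. C eliminated.
Round 2: A 22, B 10, D 9, E 10. D eliminated.
Round 3: A 22, B 10, E 19. B eliminated.
Round 4: A 22, E 29. E has a majority (≥26).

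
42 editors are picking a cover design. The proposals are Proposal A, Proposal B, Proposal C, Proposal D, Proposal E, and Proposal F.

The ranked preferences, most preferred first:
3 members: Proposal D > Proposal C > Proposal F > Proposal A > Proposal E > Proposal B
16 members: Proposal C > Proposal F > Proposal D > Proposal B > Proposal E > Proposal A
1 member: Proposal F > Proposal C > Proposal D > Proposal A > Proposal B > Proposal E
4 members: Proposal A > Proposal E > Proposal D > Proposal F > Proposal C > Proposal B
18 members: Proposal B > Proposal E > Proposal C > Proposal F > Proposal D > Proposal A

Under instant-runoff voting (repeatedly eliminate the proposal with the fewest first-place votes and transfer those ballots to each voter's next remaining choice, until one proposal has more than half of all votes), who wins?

Proposal C

Round 1: Proposal A 4, Proposal B 18, Proposal C 16, Proposal D 3, Proposal E 0, Proposal F 1. Proposal E eliminated.
Round 2: Proposal A 4, Proposal B 18, Proposal C 16, Proposal D 3, Proposal F 1. Proposal F eliminated.
Round 3: Proposal A 4, Proposal B 18, Proposal C 17, Proposal D 3. Proposal D eliminated.
Round 4: Proposal A 4, Proposal B 18, Proposal C 20. Proposal A eliminated.
Round 5: Proposal B 18, Proposal C 24. Proposal C has a majority (≥22).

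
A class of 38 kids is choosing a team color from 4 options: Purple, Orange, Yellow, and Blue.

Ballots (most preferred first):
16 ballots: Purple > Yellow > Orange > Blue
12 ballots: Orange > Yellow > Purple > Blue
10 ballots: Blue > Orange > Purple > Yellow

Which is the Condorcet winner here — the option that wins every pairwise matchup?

Orange vs Purple: 22–16
Orange vs Yellow: 22–16
Orange vs Blue: 28–10
Orange beats every other option.

Orange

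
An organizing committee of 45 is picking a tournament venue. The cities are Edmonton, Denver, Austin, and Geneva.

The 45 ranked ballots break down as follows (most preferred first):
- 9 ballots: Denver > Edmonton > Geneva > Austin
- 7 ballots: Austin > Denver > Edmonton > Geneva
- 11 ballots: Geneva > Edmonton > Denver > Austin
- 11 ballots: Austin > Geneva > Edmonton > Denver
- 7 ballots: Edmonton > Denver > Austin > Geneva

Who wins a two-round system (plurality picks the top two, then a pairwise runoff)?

Austin

Round 1 first-place votes: Edmonton 7, Denver 9, Austin 18, Geneva 11. Austin and Geneva advance.
Runoff: Austin is ranked above Geneva on 25 ballots, Geneva above Austin on 20.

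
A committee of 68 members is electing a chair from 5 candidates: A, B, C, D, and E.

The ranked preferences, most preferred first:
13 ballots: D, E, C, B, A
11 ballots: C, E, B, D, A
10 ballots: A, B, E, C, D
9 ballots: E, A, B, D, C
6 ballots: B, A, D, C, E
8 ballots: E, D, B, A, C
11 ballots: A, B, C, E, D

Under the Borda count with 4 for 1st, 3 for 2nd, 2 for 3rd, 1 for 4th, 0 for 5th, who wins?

A: 13×0 + 11×0 + 10×4 + 9×3 + 6×3 + 8×1 + 11×4 = 137
B: 13×1 + 11×2 + 10×3 + 9×2 + 6×4 + 8×2 + 11×3 = 156
C: 13×2 + 11×4 + 10×1 + 9×0 + 6×1 + 8×0 + 11×2 = 108
D: 13×4 + 11×1 + 10×0 + 9×1 + 6×2 + 8×3 + 11×0 = 108
E: 13×3 + 11×3 + 10×2 + 9×4 + 6×0 + 8×4 + 11×1 = 171

E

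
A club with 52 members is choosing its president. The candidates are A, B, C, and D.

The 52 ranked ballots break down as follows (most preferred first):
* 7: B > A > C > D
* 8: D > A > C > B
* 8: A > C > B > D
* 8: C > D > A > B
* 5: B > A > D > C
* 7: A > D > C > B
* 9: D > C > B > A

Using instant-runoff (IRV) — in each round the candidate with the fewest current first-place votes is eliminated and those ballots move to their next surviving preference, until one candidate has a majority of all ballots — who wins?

Round 1: A 15, B 12, C 8, D 17. C eliminated.
Round 2: A 15, B 12, D 25. B eliminated.
Round 3: A 27, D 25. A has a majority (≥27).

A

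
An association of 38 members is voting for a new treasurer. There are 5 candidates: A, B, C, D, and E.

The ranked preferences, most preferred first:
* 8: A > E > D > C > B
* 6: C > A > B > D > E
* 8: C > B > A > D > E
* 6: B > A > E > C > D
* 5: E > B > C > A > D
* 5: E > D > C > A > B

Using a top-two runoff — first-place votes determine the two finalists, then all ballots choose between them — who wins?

E

Round 1 first-place votes: A 8, B 6, C 14, D 0, E 10. C and E advance.
Runoff: C is ranked above E on 14 ballots, E above C on 24.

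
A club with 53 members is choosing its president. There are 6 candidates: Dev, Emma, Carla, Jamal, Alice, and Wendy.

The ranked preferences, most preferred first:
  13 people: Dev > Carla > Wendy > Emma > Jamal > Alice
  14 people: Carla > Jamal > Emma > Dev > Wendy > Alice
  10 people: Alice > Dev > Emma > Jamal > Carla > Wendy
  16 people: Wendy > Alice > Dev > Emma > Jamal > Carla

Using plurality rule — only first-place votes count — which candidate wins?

First-place votes: Dev 13, Emma 0, Carla 14, Jamal 0, Alice 10, Wendy 16.

Wendy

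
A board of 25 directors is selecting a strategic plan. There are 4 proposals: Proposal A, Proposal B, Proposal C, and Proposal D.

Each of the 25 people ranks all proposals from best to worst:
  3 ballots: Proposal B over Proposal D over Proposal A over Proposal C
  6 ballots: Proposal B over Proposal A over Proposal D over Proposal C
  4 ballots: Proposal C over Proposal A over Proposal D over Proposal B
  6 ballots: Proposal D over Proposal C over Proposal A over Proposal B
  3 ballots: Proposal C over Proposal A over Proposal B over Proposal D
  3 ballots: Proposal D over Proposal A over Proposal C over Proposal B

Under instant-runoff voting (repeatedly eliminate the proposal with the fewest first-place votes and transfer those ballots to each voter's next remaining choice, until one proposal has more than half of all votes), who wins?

Proposal D

Round 1: Proposal A 0, Proposal B 9, Proposal C 7, Proposal D 9. Proposal A eliminated.
Round 2: Proposal B 9, Proposal C 7, Proposal D 9. Proposal C eliminated.
Round 3: Proposal B 12, Proposal D 13. Proposal D has a majority (≥13).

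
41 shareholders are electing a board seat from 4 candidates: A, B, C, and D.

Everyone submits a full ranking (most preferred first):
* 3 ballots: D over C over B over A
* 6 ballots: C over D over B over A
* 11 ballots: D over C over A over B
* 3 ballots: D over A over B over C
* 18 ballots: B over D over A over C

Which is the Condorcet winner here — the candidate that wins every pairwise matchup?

D

D vs A: 41–0
D vs B: 23–18
D vs C: 35–6
D beats every other candidate.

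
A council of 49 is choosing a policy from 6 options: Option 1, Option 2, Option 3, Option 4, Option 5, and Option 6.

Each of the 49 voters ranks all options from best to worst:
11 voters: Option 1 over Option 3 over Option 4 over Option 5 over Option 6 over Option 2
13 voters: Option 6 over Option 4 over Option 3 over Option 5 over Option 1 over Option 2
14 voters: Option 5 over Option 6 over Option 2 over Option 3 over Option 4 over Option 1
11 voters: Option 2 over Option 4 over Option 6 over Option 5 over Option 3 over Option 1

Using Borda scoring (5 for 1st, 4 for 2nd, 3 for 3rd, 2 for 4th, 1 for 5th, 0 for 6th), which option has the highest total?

Option 6

Option 1: 11×5 + 13×1 + 14×0 + 11×0 = 68
Option 2: 11×0 + 13×0 + 14×3 + 11×5 = 97
Option 3: 11×4 + 13×3 + 14×2 + 11×1 = 122
Option 4: 11×3 + 13×4 + 14×1 + 11×4 = 143
Option 5: 11×2 + 13×2 + 14×5 + 11×2 = 140
Option 6: 11×1 + 13×5 + 14×4 + 11×3 = 165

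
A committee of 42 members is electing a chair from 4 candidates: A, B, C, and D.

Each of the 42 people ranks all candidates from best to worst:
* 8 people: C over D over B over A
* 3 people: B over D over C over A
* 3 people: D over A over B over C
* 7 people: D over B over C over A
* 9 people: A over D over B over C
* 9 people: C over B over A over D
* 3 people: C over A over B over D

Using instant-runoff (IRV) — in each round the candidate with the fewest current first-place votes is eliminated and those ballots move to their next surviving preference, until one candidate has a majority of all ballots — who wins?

Round 1: A 9, B 3, C 20, D 10. B eliminated.
Round 2: A 9, C 20, D 13. A eliminated.
Round 3: C 20, D 22. D has a majority (≥22).

D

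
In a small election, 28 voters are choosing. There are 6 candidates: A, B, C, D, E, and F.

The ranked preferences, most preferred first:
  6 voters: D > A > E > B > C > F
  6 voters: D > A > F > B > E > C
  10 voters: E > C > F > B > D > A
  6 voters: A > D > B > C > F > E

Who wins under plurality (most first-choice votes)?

First-place votes: A 6, B 0, C 0, D 12, E 10, F 0.

D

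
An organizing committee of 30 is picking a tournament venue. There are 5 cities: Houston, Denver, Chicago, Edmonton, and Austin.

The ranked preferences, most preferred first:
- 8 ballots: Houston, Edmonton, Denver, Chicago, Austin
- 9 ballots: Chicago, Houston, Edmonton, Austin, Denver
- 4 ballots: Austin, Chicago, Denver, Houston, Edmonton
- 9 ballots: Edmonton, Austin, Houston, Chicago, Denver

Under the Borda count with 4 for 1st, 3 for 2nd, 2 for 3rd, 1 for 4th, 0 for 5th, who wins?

Houston: 8×4 + 9×3 + 4×1 + 9×2 = 81
Denver: 8×2 + 9×0 + 4×2 + 9×0 = 24
Chicago: 8×1 + 9×4 + 4×3 + 9×1 = 65
Edmonton: 8×3 + 9×2 + 4×0 + 9×4 = 78
Austin: 8×0 + 9×1 + 4×4 + 9×3 = 52

Houston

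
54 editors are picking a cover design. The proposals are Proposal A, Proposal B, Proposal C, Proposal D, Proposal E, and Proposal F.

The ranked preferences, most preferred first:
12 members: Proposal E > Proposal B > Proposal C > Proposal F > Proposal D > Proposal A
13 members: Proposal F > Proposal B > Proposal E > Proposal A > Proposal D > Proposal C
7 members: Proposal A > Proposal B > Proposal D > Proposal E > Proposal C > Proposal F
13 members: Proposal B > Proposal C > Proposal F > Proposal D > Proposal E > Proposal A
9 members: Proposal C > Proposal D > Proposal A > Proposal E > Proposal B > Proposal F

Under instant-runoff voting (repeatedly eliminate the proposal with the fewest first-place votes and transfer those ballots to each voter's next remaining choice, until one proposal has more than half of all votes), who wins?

Proposal B

Round 1: Proposal A 7, Proposal B 13, Proposal C 9, Proposal D 0, Proposal E 12, Proposal F 13. Proposal D eliminated.
Round 2: Proposal A 7, Proposal B 13, Proposal C 9, Proposal E 12, Proposal F 13. Proposal A eliminated.
Round 3: Proposal B 20, Proposal C 9, Proposal E 12, Proposal F 13. Proposal C eliminated.
Round 4: Proposal B 20, Proposal E 21, Proposal F 13. Proposal F eliminated.
Round 5: Proposal B 33, Proposal E 21. Proposal B has a majority (≥28).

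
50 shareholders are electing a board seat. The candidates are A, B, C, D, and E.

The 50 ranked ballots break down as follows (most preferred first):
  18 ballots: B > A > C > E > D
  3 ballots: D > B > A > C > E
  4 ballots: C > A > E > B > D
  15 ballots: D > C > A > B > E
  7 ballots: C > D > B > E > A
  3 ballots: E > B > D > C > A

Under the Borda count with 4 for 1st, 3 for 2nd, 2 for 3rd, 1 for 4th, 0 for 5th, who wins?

C

A: 18×3 + 3×2 + 4×3 + 15×2 + 7×0 + 3×0 = 102
B: 18×4 + 3×3 + 4×1 + 15×1 + 7×2 + 3×3 = 123
C: 18×2 + 3×1 + 4×4 + 15×3 + 7×4 + 3×1 = 131
D: 18×0 + 3×4 + 4×0 + 15×4 + 7×3 + 3×2 = 99
E: 18×1 + 3×0 + 4×2 + 15×0 + 7×1 + 3×4 = 45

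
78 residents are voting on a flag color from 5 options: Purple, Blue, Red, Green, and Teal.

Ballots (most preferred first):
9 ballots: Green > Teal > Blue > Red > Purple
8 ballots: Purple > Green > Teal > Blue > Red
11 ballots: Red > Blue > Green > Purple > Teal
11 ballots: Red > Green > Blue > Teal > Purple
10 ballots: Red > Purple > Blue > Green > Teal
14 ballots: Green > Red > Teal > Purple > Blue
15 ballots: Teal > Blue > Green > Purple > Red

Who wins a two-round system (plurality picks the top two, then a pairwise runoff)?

Green

Round 1 first-place votes: Purple 8, Blue 0, Red 32, Green 23, Teal 15. Red and Green advance.
Runoff: Red is ranked above Green on 32 ballots, Green above Red on 46.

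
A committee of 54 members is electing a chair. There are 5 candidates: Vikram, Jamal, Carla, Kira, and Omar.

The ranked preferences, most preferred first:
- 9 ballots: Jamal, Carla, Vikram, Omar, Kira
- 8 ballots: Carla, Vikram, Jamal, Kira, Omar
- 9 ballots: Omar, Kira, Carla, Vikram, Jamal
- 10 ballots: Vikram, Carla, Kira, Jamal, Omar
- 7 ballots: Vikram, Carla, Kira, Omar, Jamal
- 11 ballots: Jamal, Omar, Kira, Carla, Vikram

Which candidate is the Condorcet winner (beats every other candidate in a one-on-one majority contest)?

Carla

Carla vs Vikram: 37–17
Carla vs Jamal: 34–20
Carla vs Kira: 34–20
Carla vs Omar: 34–20
Carla beats every other candidate.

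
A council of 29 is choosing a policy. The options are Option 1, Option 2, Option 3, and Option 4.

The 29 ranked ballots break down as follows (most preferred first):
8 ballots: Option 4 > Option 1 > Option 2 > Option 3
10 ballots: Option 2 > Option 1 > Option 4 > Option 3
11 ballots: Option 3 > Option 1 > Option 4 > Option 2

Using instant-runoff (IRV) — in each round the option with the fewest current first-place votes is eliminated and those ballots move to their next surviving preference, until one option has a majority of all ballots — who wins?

Round 1: Option 1 0, Option 2 10, Option 3 11, Option 4 8. Option 1 eliminated.
Round 2: Option 2 10, Option 3 11, Option 4 8. Option 4 eliminated.
Round 3: Option 2 18, Option 3 11. Option 2 has a majority (≥15).

Option 2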